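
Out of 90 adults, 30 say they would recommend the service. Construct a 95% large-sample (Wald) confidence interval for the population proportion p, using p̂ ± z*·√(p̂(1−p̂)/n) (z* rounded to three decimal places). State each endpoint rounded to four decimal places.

(0.2359, 0.4307)

With x = 30 successes in n = 90, p̂ = 0.33333.
Standard error of p̂: √(0.222222/90) = √0.002469136 = 0.049690.
The 95% critical value is z* = 1.960.
Margin of error: 1.960 × 0.049690 = 0.09739.
CI: 0.33333 ± 0.09739 = (0.2359, 0.4307).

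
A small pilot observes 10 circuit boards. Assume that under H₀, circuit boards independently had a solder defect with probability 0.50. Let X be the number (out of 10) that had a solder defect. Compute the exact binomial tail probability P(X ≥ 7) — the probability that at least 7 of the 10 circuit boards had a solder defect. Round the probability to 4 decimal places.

P = 0.1719

X is binomial with n = 10 and p = 0.50.
P(X ≥ 7) = C(10,7)·0.50^7·0.50^3 + C(10,8)·0.50^8·0.50^2 + C(10,9)·0.50^9·0.50^1 + C(10,10)·0.50^10·0.50^0.
= 0.117188 + 0.043945 + 0.009766 + 0.000977 = 0.1719.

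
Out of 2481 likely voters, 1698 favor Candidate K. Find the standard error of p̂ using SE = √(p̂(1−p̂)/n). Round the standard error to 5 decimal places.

SE = 0.00933

With x = 1698 successes in n = 2481, p̂ = 0.68440.
p̂(1−p̂) = 0.215997.
SE = √(0.215997/2481) = 0.00933.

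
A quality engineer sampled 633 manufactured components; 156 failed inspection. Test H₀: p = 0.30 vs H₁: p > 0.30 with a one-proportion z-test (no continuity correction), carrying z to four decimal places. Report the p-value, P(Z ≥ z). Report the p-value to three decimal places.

With x = 156 successes in n = 633, p̂ = 0.24645.
Under H₀, SE = √(p₀(1−p₀)/n) = √(0.30·0.70/633) = √0.000331754 = 0.018214.
Test statistic (full precision, shown to 4 dp): z = (156/633 − 0.30)/SE₀ ≈ -2.9403.
p-value = P(Z ≥ z) with z = -2.9403 → 0.998.

p-value = 0.998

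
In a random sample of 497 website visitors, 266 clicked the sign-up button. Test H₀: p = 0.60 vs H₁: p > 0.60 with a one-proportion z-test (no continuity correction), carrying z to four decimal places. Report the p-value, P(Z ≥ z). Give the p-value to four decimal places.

p-value = 0.9984

The sample proportion is 266/497 = 0.53521.
Null standard error: √(0.60·0.40/497) = √0.000482897 = 0.021975.
z = (p̂ − p₀)/SE = (266/497 − 0.60)/0.021975 ≈ -2.9483.
From the standard normal, P(Z ≥ z) = 0.9984.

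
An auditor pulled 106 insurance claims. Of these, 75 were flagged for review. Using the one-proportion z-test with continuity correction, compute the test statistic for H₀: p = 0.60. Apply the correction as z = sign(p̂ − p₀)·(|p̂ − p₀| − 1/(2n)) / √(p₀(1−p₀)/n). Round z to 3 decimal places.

Sample proportion p̂ = 75/106 = 0.70755. p̂ − p₀ = 0.107547.
Continuity correction 1/(2n) = 1/212 = 0.004717.
Corrected numerator: |0.107547| − 0.004717 = 0.102830.
Under H₀, SE = √(p₀(1−p₀)/n) = √(0.60·0.40/106) = √0.002264151 = 0.047583.
z = +0.102830/0.047583 = 2.161.

z = 2.161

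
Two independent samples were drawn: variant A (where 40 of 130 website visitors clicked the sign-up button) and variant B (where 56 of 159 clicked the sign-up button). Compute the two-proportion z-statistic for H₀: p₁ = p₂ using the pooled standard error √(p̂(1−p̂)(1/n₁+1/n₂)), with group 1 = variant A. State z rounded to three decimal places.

z = -0.799

p̂₁ = 40/130 = 0.30769, p̂₂ = 56/159 = 0.35220.
Pooling: p̂ = 96/289 = 0.33218.
Pooled SE = √[0.2218364·0.01398162] ≈ 0.055692.
z = -0.04451/0.055692 = -0.799.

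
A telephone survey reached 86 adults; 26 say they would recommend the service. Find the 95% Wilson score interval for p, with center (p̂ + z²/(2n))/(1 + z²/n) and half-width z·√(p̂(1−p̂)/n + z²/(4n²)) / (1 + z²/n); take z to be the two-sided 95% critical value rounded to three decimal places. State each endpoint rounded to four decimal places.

(0.2154, 0.4061)

p̂ = 26/86 = 0.30233; z = 1.960, so z² = 3.841600.
Denominator 1 + z²/n = 1 + 3.841600/86 = 1.044670.
Center = (0.30233 + 0.022335)/1.044670 = 0.31078.
Radicand: p̂(1−p̂)/n + z²/(4n²) = 0.002452614 + 0.000129854 = 0.002582468.
Half-width = z·√(radicand)/denom = 1.960·0.050818/1.044670 = 0.09534.
CI: 0.31078 ± 0.09534 = (0.2154, 0.4061).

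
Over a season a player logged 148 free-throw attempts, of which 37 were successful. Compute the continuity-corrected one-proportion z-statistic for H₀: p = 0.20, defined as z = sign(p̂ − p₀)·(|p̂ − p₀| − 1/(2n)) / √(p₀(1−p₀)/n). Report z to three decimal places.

p̂ = 37/148 = 0.25000. p̂ − p₀ = 0.050000.
1/(2n) = 0.003378.
Corrected numerator: |0.050000| − 0.003378 = 0.046622.
Null standard error: √(0.20·0.80/148) = √0.001081081 = 0.032880.
z = +0.046622/0.032880 = 1.418.

z = 1.418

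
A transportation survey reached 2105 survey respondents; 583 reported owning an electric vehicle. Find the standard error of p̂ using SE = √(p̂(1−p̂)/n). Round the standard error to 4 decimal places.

SE = 0.0098

p̂ = 583/2105 = 0.27696.
p̂(1−p̂) = 0.27696·0.72304 = 0.200253.
Dividing by n and taking the root: √0.000095132 = 0.0098.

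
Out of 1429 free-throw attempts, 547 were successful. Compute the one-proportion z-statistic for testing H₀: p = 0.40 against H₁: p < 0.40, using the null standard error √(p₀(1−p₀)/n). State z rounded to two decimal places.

z = -1.33

With x = 547 successes in n = 1429, p̂ = 0.38279.
SE₀ = √(0.40·0.60/1429) = 0.012960.
Test statistic: z = -0.01721/0.012960 = -1.33.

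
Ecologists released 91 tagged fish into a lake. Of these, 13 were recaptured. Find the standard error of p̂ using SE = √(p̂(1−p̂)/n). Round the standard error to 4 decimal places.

The sample proportion is 13/91 = 0.14286.
p̂(1−p̂) = 0.122451.
Dividing by n and taking the root: √0.001345615 = 0.0367.

SE = 0.0367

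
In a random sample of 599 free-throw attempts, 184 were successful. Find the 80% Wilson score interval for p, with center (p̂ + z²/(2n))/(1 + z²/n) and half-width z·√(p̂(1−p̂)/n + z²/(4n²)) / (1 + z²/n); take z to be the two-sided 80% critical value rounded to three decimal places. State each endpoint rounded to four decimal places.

(0.2836, 0.3318)

p̂ = 184/599 = 0.30718; z = 1.282, so z² = 1.643524.
1 + z²/n = 1.002744.
Center = (0.30718 + 0.001372)/1.002744 = 0.30771.
Radicand: p̂(1−p̂)/n + z²/(4n²) = 0.000355292 + 0.000001145 = 0.000356437.
Half-width = z·√(radicand)/denom = 1.282·0.018880/1.002744 = 0.02414.
Interval: 0.30771 ± 0.02414 → (0.2836, 0.3318).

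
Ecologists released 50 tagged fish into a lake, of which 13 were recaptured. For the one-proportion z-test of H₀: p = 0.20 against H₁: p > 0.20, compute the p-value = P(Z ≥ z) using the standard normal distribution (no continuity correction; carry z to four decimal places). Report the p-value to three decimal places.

p-value = 0.144

The sample proportion is 13/50 = 0.26000.
SE₀ = √(0.20·0.80/50) = 0.056569.
Test statistic (full precision, shown to 4 dp): z = (13/50 − 0.20)/SE₀ ≈ 1.0607.
p-value = P(Z ≥ z) with z = 1.0607 → 0.144.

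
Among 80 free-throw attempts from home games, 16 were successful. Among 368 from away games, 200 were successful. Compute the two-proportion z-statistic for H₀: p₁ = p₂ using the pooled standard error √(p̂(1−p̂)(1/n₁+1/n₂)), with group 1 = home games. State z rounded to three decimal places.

Sample proportions: p̂₁ = 16/80 = 0.20000 and p̂₂ = 200/368 = 0.54348.
Pooled p̂ = (16+200)/(80+368) = 216/448 = 0.48214.
SE = √[p̂(1−p̂)(1/n₁+1/n₂)] = √[0.48214·0.51786·(1/80+1/368)] ≈ 0.061640.
z = -0.34348/0.061640 = -5.572.

z = -5.572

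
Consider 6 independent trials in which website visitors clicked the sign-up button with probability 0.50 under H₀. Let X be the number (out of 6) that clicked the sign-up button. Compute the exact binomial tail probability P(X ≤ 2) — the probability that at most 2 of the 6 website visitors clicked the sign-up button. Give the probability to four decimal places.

X ~ Binomial(n=6, p=0.50).
P(X ≤ 2) = C(6,0)·0.50^0·0.50^6 + C(6,1)·0.50^1·0.50^5 + C(6,2)·0.50^2·0.50^4.
= 0.015625 + 0.093750 + 0.234375 = 0.3438.

P = 0.3438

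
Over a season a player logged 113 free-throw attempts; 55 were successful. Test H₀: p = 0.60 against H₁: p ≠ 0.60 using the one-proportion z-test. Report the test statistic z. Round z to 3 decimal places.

With x = 55 successes in n = 113, p̂ = 0.48673.
Under H₀, SE = √(p₀(1−p₀)/n) = √(0.60·0.40/113) = √0.002123894 = 0.046086.
Test statistic: z = -0.11327/0.046086 = -2.458.

z = -2.458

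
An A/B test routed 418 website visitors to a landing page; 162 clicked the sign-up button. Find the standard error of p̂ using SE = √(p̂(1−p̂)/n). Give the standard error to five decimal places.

p̂ = 162/418 = 0.38756.
p̂(1−p̂) = 0.38756·0.61244 = 0.237357.
Dividing by n and taking the root: √0.000567840 = 0.02383.

SE = 0.02383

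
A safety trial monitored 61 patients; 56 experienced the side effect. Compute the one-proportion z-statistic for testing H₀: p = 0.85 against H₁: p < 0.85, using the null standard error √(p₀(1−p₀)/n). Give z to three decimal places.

z = 1.488

With x = 56 successes in n = 61, p̂ = 0.91803.
Under H₀, SE = √(p₀(1−p₀)/n) = √(0.85·0.15/61) = √0.002090164 = 0.045718.
Test statistic: z = 0.06803/0.045718 = 1.488.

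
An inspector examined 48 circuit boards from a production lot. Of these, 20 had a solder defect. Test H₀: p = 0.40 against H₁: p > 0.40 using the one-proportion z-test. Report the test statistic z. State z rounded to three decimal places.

z = 0.236

With x = 20 successes in n = 48, p̂ = 0.41667.
Under H₀, SE = √(p₀(1−p₀)/n) = √(0.40·0.60/48) = √0.005000000 = 0.070711.
Test statistic: z = 0.01667/0.070711 = 0.236.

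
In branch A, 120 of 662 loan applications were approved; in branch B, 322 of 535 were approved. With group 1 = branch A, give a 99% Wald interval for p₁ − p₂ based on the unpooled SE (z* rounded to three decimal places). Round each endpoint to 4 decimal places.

p̂₁ = 120/662 = 0.18127, p̂₂ = 322/535 = 0.60187; p̂₁ − p̂₂ = -0.42060.
SE = √(0.000224185 + 0.000447893) = √0.000672078 = 0.025924.
The 99% critical value is z* = 2.576. Margin of error = 0.06678.
CI: -0.42060 ± 0.06678 = (-0.4874, -0.3538).

(-0.4874, -0.3538)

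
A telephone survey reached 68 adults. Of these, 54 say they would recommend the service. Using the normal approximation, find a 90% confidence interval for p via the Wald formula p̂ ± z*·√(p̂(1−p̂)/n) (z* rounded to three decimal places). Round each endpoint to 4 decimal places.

p̂ = 54/68 = 0.79412.
SE(p̂) = √(0.79412·0.20588/68) = 0.049034.
z* = 1.645 at the 90% level.
Margin = 1.645·0.049034 = 0.08066.
CI: 0.79412 ± 0.08066 = (0.7135, 0.8748).

(0.7135, 0.8748)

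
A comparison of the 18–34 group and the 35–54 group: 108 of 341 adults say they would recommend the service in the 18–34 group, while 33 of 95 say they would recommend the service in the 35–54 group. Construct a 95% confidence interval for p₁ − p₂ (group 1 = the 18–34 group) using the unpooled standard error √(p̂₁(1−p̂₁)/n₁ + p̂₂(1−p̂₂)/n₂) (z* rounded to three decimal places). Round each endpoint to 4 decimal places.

(-0.1384, 0.0771)

p̂₁ = 0.31672, p̂₂ = 0.34737, so the observed difference is -0.03065.
SE = √(0.000634624 + 0.002386354) = √0.003020978 = 0.054963.
For 95% confidence, z* = 1.960. Margin of error = 0.10773.
So the interval runs from -0.1384 to 0.0771.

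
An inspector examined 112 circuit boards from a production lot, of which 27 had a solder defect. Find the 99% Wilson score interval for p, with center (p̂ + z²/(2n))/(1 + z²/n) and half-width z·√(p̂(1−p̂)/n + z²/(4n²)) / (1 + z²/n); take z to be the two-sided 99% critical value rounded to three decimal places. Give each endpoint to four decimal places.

(0.1534, 0.3577)

Here p̂ = 27/112 = 0.24107 and z = 2.576 (z² = 6.635776).
Denominator 1 + z²/n = 1 + 6.635776/112 = 1.059248.
Adjusted center: (0.24107 + z²/(2n))/1.059248 = 0.25555.
Radicand: p̂(1−p̂)/n + z²/(4n²) = 0.001633536 + 0.000132250 = 0.001765786.
Half-width = z·√(radicand)/denom = 2.576·0.042021/1.059248 = 0.10219.
So the interval runs from 0.1534 to 0.3577.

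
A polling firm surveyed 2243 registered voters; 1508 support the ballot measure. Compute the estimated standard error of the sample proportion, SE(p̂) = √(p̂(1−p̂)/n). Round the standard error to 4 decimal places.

SE = 0.0099

With x = 1508 successes in n = 2243, p̂ = 0.67231.
p̂(1−p̂) = 0.220309.
Dividing by n and taking the root: √0.000098221 = 0.0099.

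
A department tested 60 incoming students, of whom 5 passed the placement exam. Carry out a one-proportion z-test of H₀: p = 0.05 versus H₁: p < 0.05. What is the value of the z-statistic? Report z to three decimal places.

z = 1.185

Sample proportion p̂ = 5/60 = 0.08333.
Null standard error: √(0.05·0.95/60) = √0.000791667 = 0.028137.
z = (0.08333 − 0.05)/0.028137 = 0.03333/0.028137 = 1.185.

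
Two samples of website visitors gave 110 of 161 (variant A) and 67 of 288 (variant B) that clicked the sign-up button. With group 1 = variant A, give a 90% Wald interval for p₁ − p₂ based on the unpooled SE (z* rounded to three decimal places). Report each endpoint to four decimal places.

(0.3777, 0.5235)

p̂₁ = 110/161 = 0.68323, p̂₂ = 67/288 = 0.23264; p̂₁ − p̂₂ = 0.45059.
Unpooled SE = √(p̂₁(1−p̂₁)/n₁ + p̂₂(1−p̂₂)/n₂) = √(0.001344266 + 0.000619854) = 0.044318.
z* = 1.645 at the 90% level. Margin = 1.645·0.044318 = 0.07290.
Interval: 0.45059 ± 0.07290 → (0.3777, 0.5235).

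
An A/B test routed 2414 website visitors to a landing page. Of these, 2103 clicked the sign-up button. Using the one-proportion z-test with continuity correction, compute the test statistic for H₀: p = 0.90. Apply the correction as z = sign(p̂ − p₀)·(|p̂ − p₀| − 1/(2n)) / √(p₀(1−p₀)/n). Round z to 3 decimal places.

Sample proportion p̂ = 2103/2414 = 0.87117. p̂ − p₀ = -0.028832.
1/(2n) = 0.000207.
Corrected numerator: |-0.028832| − 0.000207 = 0.028625.
SE₀ = √(0.90·0.10/2414) = 0.006106.
z = (−)0.028625/0.006106 = -4.688.

z = -4.688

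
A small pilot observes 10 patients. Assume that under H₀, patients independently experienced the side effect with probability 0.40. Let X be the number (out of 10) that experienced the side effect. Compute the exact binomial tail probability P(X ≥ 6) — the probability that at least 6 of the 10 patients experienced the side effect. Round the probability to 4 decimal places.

P = 0.1662

X is binomial with n = 10 and p = 0.40.
P(X ≥ 6) = Σ_{j=6}^{10} C(10,j)·0.40^j·0.60^{10−j}.
= 0.111477 + 0.042467 + 0.010617 + 0.001573 + 0.000105 = 0.1662.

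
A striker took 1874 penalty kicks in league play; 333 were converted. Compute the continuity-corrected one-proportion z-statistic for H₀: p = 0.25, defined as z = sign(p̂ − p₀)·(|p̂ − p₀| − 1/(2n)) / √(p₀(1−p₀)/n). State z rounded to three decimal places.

Sample proportion p̂ = 333/1874 = 0.17769. p̂ − p₀ = -0.072305.
1/(2n) = 0.000267.
Corrected numerator: |-0.072305| − 0.000267 = 0.072038.
SE₀ = √(0.25·0.75/1874) = 0.010003.
z = (−)0.072038/0.010003 = -7.202.

z = -7.202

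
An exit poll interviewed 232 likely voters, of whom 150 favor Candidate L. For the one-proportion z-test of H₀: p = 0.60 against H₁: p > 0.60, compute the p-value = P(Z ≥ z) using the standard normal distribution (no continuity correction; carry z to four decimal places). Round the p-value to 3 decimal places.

p̂ = 150/232 = 0.64655.
Under H₀, SE = √(p₀(1−p₀)/n) = √(0.60·0.40/232) = √0.001034483 = 0.032163.
z = (p̂ − p₀)/SE = (150/232 − 0.60)/0.032163 ≈ 1.4474.
p-value = P(Z ≥ z) with z = 1.4474 → 0.074.

p-value = 0.074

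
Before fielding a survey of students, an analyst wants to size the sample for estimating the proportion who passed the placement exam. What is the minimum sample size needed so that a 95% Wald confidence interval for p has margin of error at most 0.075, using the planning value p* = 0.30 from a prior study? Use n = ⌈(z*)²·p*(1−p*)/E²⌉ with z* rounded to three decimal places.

z* = 1.960 at the 95% level.
p*(1−p*) = 0.30·0.70 = 0.2100.
(z*)²·p*(1−p*)/E² = 3.841600·0.2100/0.005625 = 143.420.
⌈143.420⌉ = 144.

n = 144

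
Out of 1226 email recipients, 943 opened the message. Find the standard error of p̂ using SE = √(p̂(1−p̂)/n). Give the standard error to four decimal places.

Sample proportion p̂ = 943/1226 = 0.76917.
p̂(1−p̂) = 0.76917·0.23083 = 0.177548.
Dividing by n and taking the root: √0.000144819 = 0.0120.

SE = 0.0120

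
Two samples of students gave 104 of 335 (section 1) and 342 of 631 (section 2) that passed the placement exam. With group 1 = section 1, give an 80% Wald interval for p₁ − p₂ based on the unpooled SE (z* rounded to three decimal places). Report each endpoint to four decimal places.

(-0.2727, -0.1904)

p̂₁ = 104/335 = 0.31045, p̂₂ = 342/631 = 0.54200; p̂₁ − p̂₂ = -0.23155.
Unpooled SE = √(p̂₁(1−p̂₁)/n₁ + p̂₂(1−p̂₂)/n₂) = √(0.000639015 + 0.000393401) = 0.032131.
z* = 1.282 at the 80% level. Margin = 1.282·0.032131 = 0.04119.
CI: -0.23155 ± 0.04119 = (-0.2727, -0.1904).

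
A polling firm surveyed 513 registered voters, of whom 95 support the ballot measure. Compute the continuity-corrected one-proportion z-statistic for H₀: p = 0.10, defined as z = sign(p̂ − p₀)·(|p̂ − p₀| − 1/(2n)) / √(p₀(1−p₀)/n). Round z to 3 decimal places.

p̂ = 95/513 = 0.18519. p̂ − p₀ = 0.085185.
1/(2n) = 0.000975.
Corrected numerator: |0.085185| − 0.000975 = 0.084210.
Under H₀, SE = √(p₀(1−p₀)/n) = √(0.10·0.90/513) = √0.000175439 = 0.013245.
z = +0.084210/0.013245 = 6.358.

z = 6.358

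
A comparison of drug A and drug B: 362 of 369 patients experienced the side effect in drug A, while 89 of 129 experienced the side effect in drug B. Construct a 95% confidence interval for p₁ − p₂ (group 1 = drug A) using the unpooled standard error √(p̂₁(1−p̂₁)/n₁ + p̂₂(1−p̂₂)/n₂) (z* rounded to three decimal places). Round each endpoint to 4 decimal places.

(0.2101, 0.3721)

p̂₁ = 0.98103, p̂₂ = 0.68992, so the observed difference is 0.29111.
SE = √(0.000050434 + 0.001658368) = √0.001708802 = 0.041338.
For 95% confidence, z* = 1.960. Margin of error = 0.08102.
So the interval runs from 0.2101 to 0.3721.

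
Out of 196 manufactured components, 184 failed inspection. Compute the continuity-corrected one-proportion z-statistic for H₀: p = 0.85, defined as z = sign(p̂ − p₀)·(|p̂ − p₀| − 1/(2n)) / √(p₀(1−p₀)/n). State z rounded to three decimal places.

z = 3.381

Sample proportion p̂ = 184/196 = 0.93878. p̂ − p₀ = 0.088776.
Continuity correction 1/(2n) = 1/392 = 0.002551.
Corrected numerator: |0.088776| − 0.002551 = 0.086225.
Null standard error: √(0.85·0.15/196) = √0.000650510 = 0.025505.
z = (+)0.086225/0.025505 = 3.381.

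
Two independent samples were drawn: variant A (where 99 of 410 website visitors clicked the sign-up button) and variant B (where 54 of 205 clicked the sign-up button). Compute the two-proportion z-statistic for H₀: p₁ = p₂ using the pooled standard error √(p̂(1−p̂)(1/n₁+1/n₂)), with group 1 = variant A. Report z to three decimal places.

Sample proportions: p̂₁ = 99/410 = 0.24146 and p̂₂ = 54/205 = 0.26341.
Pooled p̂ = (99+54)/(410+205) = 153/615 = 0.24878.
SE = √[p̂(1−p̂)(1/n₁+1/n₂)] = √[0.24878·0.75122·(1/410+1/205)] ≈ 0.036979.
z = (p̂₁ − p̂₂)/SE = (0.24146 − 0.26341)/0.036979 = -0.02195/0.036979 = -0.594.

z = -0.594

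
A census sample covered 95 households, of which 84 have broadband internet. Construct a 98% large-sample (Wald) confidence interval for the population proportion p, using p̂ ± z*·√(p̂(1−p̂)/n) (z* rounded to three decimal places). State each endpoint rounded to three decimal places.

The sample proportion is 84/95 = 0.88421.
Standard error of p̂: √(0.102382/95) = √0.001077708 = 0.032828.
For 98% confidence, z* = 2.326.
Margin of error: 2.326 × 0.032828 = 0.07636.
So the interval runs from 0.808 to 0.961.

(0.808, 0.961)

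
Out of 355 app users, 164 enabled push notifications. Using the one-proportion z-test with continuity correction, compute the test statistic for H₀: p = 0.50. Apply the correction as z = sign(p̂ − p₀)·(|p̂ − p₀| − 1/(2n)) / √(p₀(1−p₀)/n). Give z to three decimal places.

Sample proportion p̂ = 164/355 = 0.46197. p̂ − p₀ = -0.038028.
1/(2n) = 0.001408.
Corrected numerator: |-0.038028| − 0.001408 = 0.036620.
Null standard error: √(0.50·0.50/355) = √0.000704225 = 0.026537.
z = (−)0.036620/0.026537 = -1.380.

z = -1.380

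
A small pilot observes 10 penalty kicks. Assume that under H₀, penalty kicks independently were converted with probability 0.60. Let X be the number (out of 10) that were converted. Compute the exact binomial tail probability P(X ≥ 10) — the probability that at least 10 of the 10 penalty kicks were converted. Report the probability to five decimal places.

X is binomial with n = 10 and p = 0.60.
P(X ≥ 10) = C(10,10)·0.60^10·0.40^0.
= 0.006047 = 0.00605.

P = 0.00605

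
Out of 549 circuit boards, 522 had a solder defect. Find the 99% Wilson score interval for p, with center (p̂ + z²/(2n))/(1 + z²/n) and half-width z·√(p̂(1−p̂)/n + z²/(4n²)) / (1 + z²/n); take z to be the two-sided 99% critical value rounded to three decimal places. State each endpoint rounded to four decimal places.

(0.9212, 0.9697)

Here p̂ = 522/549 = 0.95082 and z = 2.576 (z² = 6.635776).
1 + z²/n = 1.012087.
Center = (0.95082 + 0.006044)/1.012087 = 0.94544.
Radicand: p̂(1−p̂)/n + z²/(4n²) = 0.000085176 + 0.000005504 = 0.000090680.
Half-width = z·√(radicand)/denom = 2.576·0.009523/1.012087 = 0.02424.
CI: 0.94544 ± 0.02424 = (0.9212, 0.9697).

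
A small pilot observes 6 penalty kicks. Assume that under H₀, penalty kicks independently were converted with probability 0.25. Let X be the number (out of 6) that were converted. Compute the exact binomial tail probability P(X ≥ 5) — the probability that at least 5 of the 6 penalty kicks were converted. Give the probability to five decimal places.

P = 0.00464

X ~ Binomial(n=6, p=0.25).
P(X ≥ 5) = C(6,5)·0.25^5·0.75^1 + C(6,6)·0.25^6·0.75^0.
= 0.004395 + 0.000244 = 0.00464.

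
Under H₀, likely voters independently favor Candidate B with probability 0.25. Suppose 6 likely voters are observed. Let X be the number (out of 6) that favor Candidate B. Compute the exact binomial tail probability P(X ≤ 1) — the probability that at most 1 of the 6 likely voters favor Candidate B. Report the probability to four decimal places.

P = 0.5339

X is binomial with n = 6 and p = 0.25.
P(X ≤ 1) = C(6,0)·0.25^0·0.75^6 + C(6,1)·0.25^1·0.75^5.
= 0.177979 + 0.355957 = 0.5339.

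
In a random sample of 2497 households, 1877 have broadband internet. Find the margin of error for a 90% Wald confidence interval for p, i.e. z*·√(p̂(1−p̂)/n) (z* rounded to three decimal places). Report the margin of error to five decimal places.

ME = 0.01422

With x = 1877 successes in n = 2497, p̂ = 0.75170.
SE = √(p̂(1−p̂)/n) = √(0.186646/2497) = 0.008646.
The 90% critical value is z* = 1.645.
Margin of error = z*·SE = 1.645 × 0.008646 = 0.01422.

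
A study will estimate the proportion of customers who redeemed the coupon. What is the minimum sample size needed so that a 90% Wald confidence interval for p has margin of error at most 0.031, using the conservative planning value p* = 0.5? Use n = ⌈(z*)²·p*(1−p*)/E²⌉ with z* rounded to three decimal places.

z* = 1.645 at the 90% level.
p*(1−p*) = 0.2500.
(z*)²·p*(1−p*)/E² = 2.706025·0.2500/0.000961 = 703.961.
⌈703.961⌉ = 704.

n = 704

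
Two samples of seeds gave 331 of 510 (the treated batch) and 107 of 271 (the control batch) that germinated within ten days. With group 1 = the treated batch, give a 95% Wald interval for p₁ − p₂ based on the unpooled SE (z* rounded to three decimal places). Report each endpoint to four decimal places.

p̂₁ = 331/510 = 0.64902, p̂₂ = 107/271 = 0.39483; p̂₁ − p̂₂ = 0.25419.
SE = √(0.000446653 + 0.000881698) = √0.001328351 = 0.036447.
z* = 1.960 at the 95% level. Margin of error = 0.07144.
So the interval runs from 0.1828 to 0.3256.

(0.1828, 0.3256)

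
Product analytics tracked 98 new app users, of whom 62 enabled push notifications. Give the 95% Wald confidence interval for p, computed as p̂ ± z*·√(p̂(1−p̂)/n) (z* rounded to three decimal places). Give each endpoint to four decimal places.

The sample proportion is 62/98 = 0.63265.
SE(p̂) = √(0.63265·0.36735/98) = 0.048698.
The 95% critical value is z* = 1.960.
Margin of error: 1.960 × 0.048698 = 0.09545.
So the interval runs from 0.5372 to 0.7281.

(0.5372, 0.7281)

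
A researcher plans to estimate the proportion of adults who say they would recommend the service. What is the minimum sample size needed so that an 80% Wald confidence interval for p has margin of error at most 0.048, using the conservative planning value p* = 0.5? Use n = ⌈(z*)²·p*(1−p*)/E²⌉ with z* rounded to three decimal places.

n = 179

z* = 1.282 at the 80% level.
p*(1−p*) = 0.50·0.50 = 0.2500.
(z*)²·p*(1−p*)/E² = 1.643524·0.2500/0.002304 = 178.334.
⌈178.334⌉ = 179.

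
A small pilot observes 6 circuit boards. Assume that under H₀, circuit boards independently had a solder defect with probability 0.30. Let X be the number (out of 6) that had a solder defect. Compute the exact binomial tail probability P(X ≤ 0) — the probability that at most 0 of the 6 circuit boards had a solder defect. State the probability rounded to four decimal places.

P = 0.1176

X is binomial with n = 6 and p = 0.30.
P(X ≤ 0) = C(6,0)·0.30^0·0.70^6.
= 0.117649 = 0.1176.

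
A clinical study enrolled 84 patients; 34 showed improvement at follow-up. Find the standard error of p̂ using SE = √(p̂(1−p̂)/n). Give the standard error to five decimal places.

SE = 0.05356

With x = 34 successes in n = 84, p̂ = 0.40476.
p̂(1−p̂) = 0.240929.
Dividing by n and taking the root: √0.002868202 = 0.05356.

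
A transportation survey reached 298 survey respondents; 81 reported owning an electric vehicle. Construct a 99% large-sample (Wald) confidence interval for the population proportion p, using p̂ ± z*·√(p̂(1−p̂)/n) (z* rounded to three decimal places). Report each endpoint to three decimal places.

With x = 81 successes in n = 298, p̂ = 0.27181.
Standard error of p̂: √(0.197930/298) = √0.000664196 = 0.025772.
For 99% confidence, z* = 2.576.
Margin = 2.576·0.025772 = 0.06639.
So the interval runs from 0.205 to 0.338.

(0.205, 0.338)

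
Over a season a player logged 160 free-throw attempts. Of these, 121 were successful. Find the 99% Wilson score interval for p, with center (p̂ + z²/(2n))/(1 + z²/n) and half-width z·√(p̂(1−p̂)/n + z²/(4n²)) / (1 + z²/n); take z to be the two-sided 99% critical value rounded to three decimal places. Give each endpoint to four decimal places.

(0.6598, 0.8323)

p̂ = 121/160 = 0.75625; z = 2.576, so z² = 6.635776.
1 + z²/n = 1.041474.
Center = (0.75625 + 0.020737)/1.041474 = 0.74605.
Radicand: p̂(1−p̂)/n + z²/(4n²) = 0.001152100 + 0.000064803 = 0.001216903.
Half-width = 2.576·√0.001216903/1.041474 = 0.08628.
CI: 0.74605 ± 0.08628 = (0.6598, 0.8323).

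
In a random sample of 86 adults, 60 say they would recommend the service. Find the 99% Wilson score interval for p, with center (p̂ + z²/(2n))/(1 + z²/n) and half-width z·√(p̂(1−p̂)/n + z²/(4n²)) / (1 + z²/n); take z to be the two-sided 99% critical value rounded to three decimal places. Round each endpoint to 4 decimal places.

(0.5598, 0.8072)

p̂ = 60/86 = 0.69767; z = 2.576, so z² = 6.635776.
Denominator 1 + z²/n = 1 + 6.635776/86 = 1.077160.
Center = (0.69767 + 0.038580)/1.077160 = 0.68351.
Radicand: p̂(1−p̂)/n + z²/(4n²) = 0.002452614 + 0.000224303 = 0.002676917.
Half-width = z·√(radicand)/denom = 2.576·0.051739/1.077160 = 0.12373.
CI: 0.68351 ± 0.12373 = (0.5598, 0.8072).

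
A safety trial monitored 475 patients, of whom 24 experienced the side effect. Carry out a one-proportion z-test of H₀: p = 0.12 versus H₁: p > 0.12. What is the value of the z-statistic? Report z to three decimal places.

z = -4.659

With x = 24 successes in n = 475, p̂ = 0.05053.
Under H₀, SE = √(p₀(1−p₀)/n) = √(0.12·0.88/475) = √0.000222316 = 0.014910.
z = (p̂ − p₀)/SE = (0.05053 − 0.12)/0.014910 = -4.659.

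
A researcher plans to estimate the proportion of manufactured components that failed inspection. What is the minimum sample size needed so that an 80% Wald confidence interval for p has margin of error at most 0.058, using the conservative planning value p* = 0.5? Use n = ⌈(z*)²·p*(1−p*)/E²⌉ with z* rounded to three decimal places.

n = 123

z* = 1.282 at the 80% level.
p*(1−p*) = 0.50·0.50 = 0.2500.
(z*)²·p*(1−p*)/E² = 1.643524·0.2500/0.003364 = 122.141.
Rounding up, n = 123.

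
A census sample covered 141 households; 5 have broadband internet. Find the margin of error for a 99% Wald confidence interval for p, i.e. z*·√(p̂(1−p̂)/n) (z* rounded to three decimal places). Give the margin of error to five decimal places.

With x = 5 successes in n = 141, p̂ = 0.03546.
Standard error of p̂: √(0.034204/141) = √0.000242578 = 0.015575.
z* = 2.576 at the 99% level.
ME = 2.576·0.015575 = 0.04012.

ME = 0.04012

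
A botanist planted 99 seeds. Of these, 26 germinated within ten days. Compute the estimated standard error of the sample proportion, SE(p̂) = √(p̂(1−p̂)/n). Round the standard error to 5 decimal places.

SE = 0.04423

The sample proportion is 26/99 = 0.26263.
p̂(1−p̂) = 0.193655.
SE = √(0.193655/99) = √0.001956111 = 0.04423.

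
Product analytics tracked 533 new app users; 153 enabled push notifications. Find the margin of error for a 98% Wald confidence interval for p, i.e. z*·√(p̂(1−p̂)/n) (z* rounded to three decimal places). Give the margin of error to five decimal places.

The sample proportion is 153/533 = 0.28705.
SE(p̂) = √(0.28705·0.71295/533) = 0.019595.
z* = 2.326 at the 98% level.
So ME = 0.04558.

ME = 0.04558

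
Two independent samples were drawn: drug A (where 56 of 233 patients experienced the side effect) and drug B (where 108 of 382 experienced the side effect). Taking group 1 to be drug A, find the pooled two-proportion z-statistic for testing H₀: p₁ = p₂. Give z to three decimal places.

z = -1.153

p̂₁ = 56/233 = 0.24034, p̂₂ = 108/382 = 0.28272.
Pooled p̂ = (56+108)/(233+382) = 164/615 = 0.26667.
Pooled SE = √[0.1955556·0.00690965] ≈ 0.036759.
z = (p̂₁ − p̂₂)/SE = (0.24034 − 0.28272)/0.036759 = -0.04238/0.036759 = -1.153.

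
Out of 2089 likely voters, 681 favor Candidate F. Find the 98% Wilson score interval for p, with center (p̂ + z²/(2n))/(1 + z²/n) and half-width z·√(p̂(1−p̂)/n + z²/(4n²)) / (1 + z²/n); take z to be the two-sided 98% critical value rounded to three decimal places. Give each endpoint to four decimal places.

Here p̂ = 681/2089 = 0.32599 and z = 2.326 (z² = 5.410276).
1 + z²/n = 1.002590.
Center = (0.32599 + 0.001295)/1.002590 = 0.32644.
Radicand: p̂(1−p̂)/n + z²/(4n²) = 0.000105180 + 0.000000310 = 0.000105490.
Half-width = 2.326·√0.000105490/1.002590 = 0.02383.
CI: 0.32644 ± 0.02383 = (0.3026, 0.3503).

(0.3026, 0.3503)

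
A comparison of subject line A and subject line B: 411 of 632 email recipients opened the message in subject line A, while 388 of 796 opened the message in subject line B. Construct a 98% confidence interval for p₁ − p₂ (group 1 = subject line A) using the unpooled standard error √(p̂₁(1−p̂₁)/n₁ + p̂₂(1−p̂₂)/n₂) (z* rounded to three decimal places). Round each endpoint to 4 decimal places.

p̂₁ = 411/632 = 0.65032, p̂₂ = 388/796 = 0.48744; p̂₁ − p̂₂ = 0.16288.
Unpooled SE = √(p̂₁(1−p̂₁)/n₁ + p̂₂(1−p̂₂)/n₂) = √(0.000359818 + 0.000313872) = 0.025956.
z* = 2.326 at the 98% level. Margin = 2.326·0.025956 = 0.06037.
Interval: 0.16288 ± 0.06037 → (0.1025, 0.2233).

(0.1025, 0.2233)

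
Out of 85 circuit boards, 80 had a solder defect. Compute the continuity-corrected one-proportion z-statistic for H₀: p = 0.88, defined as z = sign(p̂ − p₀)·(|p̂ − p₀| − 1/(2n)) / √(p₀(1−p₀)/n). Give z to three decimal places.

p̂ = 80/85 = 0.94118. p̂ − p₀ = 0.061176.
Continuity correction 1/(2n) = 1/170 = 0.005882.
Corrected numerator: |0.061176| − 0.005882 = 0.055294.
Null standard error: √(0.88·0.12/85) = √0.001242353 = 0.035247.
z = (+)0.055294/0.035247 = 1.569.

z = 1.569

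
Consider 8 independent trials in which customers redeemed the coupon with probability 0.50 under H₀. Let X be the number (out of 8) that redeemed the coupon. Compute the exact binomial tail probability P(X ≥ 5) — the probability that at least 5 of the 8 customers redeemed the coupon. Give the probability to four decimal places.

P = 0.3633

X is binomial with n = 8 and p = 0.50.
P(X ≥ 5) = C(8,5)·0.50^5·0.50^3 + C(8,6)·0.50^6·0.50^2 + C(8,7)·0.50^7·0.50^1 + C(8,8)·0.50^8·0.50^0.
= 0.218750 + 0.109375 + 0.031250 + 0.003906 = 0.3633.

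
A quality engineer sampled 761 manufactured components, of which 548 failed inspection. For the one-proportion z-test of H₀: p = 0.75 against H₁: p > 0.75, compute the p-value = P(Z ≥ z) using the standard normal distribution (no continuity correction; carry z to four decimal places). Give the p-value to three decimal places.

With x = 548 successes in n = 761, p̂ = 0.72011.
Null standard error: √(0.75·0.25/761) = √0.000246386 = 0.015697.
z = (p̂ − p₀)/SE = (548/761 − 0.75)/0.015697 ≈ -1.9045.
From the standard normal, P(Z ≥ z) = 0.972.

p-value = 0.972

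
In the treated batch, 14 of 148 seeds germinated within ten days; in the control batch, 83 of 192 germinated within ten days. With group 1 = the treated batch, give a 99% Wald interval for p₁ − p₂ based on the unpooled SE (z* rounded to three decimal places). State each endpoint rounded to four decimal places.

p̂₁ = 14/148 = 0.09459, p̂₂ = 83/192 = 0.43229; p̂₁ − p̂₂ = -0.33770.
SE = √(0.000578692 + 0.001278206) = √0.001856898 = 0.043092.
The 99% critical value is z* = 2.576. Margin = 2.576·0.043092 = 0.11100.
Interval: -0.33770 ± 0.11100 → (-0.4487, -0.2267).

(-0.4487, -0.2267)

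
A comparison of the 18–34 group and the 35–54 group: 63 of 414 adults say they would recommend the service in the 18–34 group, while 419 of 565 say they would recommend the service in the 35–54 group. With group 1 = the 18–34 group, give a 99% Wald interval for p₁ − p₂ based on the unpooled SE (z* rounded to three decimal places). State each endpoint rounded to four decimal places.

p̂₁ = 63/414 = 0.15217, p̂₂ = 419/565 = 0.74159; p̂₁ − p̂₂ = -0.58942.
Unpooled SE = √(p̂₁(1−p̂₁)/n₁ + p̂₂(1−p̂₂)/n₂) = √(0.000311635 + 0.000339173) = 0.025511.
z* = 2.576 at the 99% level. Margin of error = 0.06572.
CI: -0.58942 ± 0.06572 = (-0.6551, -0.5237).

(-0.6551, -0.5237)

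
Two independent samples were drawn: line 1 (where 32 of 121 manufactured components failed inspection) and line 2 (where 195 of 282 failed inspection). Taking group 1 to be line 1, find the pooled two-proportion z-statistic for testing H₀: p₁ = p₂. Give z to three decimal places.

p̂₁ = 32/121 = 0.26446, p̂₂ = 195/282 = 0.69149.
Pooling: p̂ = 227/403 = 0.56328.
SE = √[p̂(1−p̂)(1/n₁+1/n₂)] = √[0.56328·0.43672·(1/121+1/282)] ≈ 0.053901.
z = (p̂₁ − p̂₂)/SE = (0.26446 − 0.69149)/0.053901 = -0.42703/0.053901 = -7.922.

z = -7.922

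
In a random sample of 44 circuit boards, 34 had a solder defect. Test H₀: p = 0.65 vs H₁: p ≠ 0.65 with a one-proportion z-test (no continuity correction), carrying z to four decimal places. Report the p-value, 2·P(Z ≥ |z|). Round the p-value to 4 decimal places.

With x = 34 successes in n = 44, p̂ = 0.77273.
SE₀ = √(0.65·0.35/44) = 0.071906.
Test statistic (full precision, shown to 4 dp): z = (34/44 − 0.65)/SE₀ ≈ 1.7068.
From the standard normal, 2·P(Z ≥ |z|) = 0.0879.

p-value = 0.0879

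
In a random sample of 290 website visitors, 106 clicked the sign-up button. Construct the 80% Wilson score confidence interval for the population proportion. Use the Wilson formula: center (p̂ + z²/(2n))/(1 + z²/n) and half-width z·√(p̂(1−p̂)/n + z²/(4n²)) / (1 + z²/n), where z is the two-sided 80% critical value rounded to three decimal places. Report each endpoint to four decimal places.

(0.3301, 0.4024)

Here p̂ = 106/290 = 0.36552 and z = 1.282 (z² = 1.643524).
Denominator 1 + z²/n = 1 + 1.643524/290 = 1.005667.
Adjusted center: (0.36552 + z²/(2n))/1.005667 = 0.36628.
Radicand: p̂(1−p̂)/n + z²/(4n²) = 0.000799705 + 0.000004886 = 0.000804591.
Half-width = 1.282·√0.000804591/1.005667 = 0.03616.
CI: 0.36628 ± 0.03616 = (0.3301, 0.4024).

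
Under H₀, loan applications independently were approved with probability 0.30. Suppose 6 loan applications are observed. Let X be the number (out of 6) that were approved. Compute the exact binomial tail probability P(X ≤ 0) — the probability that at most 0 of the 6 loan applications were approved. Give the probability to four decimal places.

P = 0.1176

X is binomial with n = 6 and p = 0.30.
P(X ≤ 0) = C(6,0)·0.30^0·0.70^6.
= 0.117649 = 0.1176.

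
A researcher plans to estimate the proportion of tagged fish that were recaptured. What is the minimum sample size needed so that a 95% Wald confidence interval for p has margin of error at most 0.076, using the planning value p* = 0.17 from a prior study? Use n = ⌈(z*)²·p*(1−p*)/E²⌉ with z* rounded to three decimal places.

n = 94

z* = 1.960 at the 95% level.
p*(1−p*) = 0.17·0.83 = 0.1411.
(z*)²·p*(1−p*)/E² = 3.841600·0.1411/0.005776 = 93.845.
⌈93.845⌉ = 94.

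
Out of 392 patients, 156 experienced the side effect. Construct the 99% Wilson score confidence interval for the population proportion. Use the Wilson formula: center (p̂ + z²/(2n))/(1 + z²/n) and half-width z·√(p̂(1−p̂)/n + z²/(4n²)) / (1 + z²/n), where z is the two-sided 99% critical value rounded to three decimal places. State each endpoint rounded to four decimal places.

(0.3365, 0.4628)

Here p̂ = 156/392 = 0.39796 and z = 2.576 (z² = 6.635776).
1 + z²/n = 1.016928.
Adjusted center: (0.39796 + z²/(2n))/1.016928 = 0.39966.
Radicand: p̂(1−p̂)/n + z²/(4n²) = 0.000611193 + 0.000010796 = 0.000621989.
Half-width = 2.576·√0.000621989/1.016928 = 0.06318.
Interval: 0.39966 ± 0.06318 → (0.3365, 0.4628).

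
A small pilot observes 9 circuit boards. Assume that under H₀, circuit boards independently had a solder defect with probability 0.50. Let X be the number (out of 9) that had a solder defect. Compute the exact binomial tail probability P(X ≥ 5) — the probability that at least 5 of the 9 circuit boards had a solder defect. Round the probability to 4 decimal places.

X is binomial with n = 9 and p = 0.50.
P(X ≥ 5) = Σ_{j=5}^{9} C(9,j)·0.50^j·0.50^{9−j}.
= 0.246094 + 0.164062 + 0.070312 + 0.017578 + 0.001953 = 0.5000.

P = 0.5000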